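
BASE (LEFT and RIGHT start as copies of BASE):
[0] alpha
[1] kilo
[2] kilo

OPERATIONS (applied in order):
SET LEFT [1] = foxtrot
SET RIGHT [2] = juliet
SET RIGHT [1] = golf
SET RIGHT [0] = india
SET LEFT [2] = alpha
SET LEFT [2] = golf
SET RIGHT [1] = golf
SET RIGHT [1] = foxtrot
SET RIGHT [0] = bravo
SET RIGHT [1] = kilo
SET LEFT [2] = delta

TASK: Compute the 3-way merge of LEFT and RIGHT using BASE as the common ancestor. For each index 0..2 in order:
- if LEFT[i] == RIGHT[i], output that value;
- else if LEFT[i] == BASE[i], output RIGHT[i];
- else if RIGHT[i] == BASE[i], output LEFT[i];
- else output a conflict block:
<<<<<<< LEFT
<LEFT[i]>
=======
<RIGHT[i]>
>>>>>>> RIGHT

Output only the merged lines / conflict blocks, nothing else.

Final LEFT:  [alpha, foxtrot, delta]
Final RIGHT: [bravo, kilo, juliet]
i=0: L=alpha=BASE, R=bravo -> take RIGHT -> bravo
i=1: L=foxtrot, R=kilo=BASE -> take LEFT -> foxtrot
i=2: BASE=kilo L=delta R=juliet all differ -> CONFLICT

Answer: bravo
foxtrot
<<<<<<< LEFT
delta
=======
juliet
>>>>>>> RIGHT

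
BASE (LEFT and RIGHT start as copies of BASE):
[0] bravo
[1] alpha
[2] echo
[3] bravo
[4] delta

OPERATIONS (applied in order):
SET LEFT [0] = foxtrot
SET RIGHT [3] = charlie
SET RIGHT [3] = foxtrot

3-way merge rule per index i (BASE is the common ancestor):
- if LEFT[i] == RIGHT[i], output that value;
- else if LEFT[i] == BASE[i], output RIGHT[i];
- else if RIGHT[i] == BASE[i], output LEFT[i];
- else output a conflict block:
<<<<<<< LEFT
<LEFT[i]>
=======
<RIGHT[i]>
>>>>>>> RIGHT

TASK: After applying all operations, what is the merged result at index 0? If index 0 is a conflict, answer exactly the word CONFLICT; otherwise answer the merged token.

Answer: foxtrot

Derivation:
Final LEFT:  [foxtrot, alpha, echo, bravo, delta]
Final RIGHT: [bravo, alpha, echo, foxtrot, delta]
i=0: L=foxtrot, R=bravo=BASE -> take LEFT -> foxtrot
i=1: L=alpha R=alpha -> agree -> alpha
i=2: L=echo R=echo -> agree -> echo
i=3: L=bravo=BASE, R=foxtrot -> take RIGHT -> foxtrot
i=4: L=delta R=delta -> agree -> delta
Index 0 -> foxtrot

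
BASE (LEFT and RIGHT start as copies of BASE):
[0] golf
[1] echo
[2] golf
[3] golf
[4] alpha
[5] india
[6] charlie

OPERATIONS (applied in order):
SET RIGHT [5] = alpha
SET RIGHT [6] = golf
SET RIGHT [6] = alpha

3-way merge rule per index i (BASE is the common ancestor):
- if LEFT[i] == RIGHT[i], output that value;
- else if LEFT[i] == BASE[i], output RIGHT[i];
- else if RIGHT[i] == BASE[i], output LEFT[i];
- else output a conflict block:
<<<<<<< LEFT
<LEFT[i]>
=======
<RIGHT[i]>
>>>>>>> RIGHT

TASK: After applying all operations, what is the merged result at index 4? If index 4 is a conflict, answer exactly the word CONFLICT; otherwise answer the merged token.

Answer: alpha

Derivation:
Final LEFT:  [golf, echo, golf, golf, alpha, india, charlie]
Final RIGHT: [golf, echo, golf, golf, alpha, alpha, alpha]
i=0: L=golf R=golf -> agree -> golf
i=1: L=echo R=echo -> agree -> echo
i=2: L=golf R=golf -> agree -> golf
i=3: L=golf R=golf -> agree -> golf
i=4: L=alpha R=alpha -> agree -> alpha
i=5: L=india=BASE, R=alpha -> take RIGHT -> alpha
i=6: L=charlie=BASE, R=alpha -> take RIGHT -> alpha
Index 4 -> alpha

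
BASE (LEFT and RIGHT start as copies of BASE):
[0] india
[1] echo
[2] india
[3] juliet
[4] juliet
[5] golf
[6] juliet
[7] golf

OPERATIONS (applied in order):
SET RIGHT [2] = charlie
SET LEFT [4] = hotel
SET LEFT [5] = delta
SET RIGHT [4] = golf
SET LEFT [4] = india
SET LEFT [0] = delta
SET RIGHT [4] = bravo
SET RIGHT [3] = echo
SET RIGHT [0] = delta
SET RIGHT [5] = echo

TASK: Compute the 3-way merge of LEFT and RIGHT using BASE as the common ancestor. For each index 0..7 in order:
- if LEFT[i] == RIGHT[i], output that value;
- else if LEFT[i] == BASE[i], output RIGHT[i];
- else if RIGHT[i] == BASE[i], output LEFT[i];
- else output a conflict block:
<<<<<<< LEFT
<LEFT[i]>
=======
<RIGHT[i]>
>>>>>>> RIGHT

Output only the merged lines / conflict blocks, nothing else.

Final LEFT:  [delta, echo, india, juliet, india, delta, juliet, golf]
Final RIGHT: [delta, echo, charlie, echo, bravo, echo, juliet, golf]
i=0: L=delta R=delta -> agree -> delta
i=1: L=echo R=echo -> agree -> echo
i=2: L=india=BASE, R=charlie -> take RIGHT -> charlie
i=3: L=juliet=BASE, R=echo -> take RIGHT -> echo
i=4: BASE=juliet L=india R=bravo all differ -> CONFLICT
i=5: BASE=golf L=delta R=echo all differ -> CONFLICT
i=6: L=juliet R=juliet -> agree -> juliet
i=7: L=golf R=golf -> agree -> golf

Answer: delta
echo
charlie
echo
<<<<<<< LEFT
india
=======
bravo
>>>>>>> RIGHT
<<<<<<< LEFT
delta
=======
echo
>>>>>>> RIGHT
juliet
golf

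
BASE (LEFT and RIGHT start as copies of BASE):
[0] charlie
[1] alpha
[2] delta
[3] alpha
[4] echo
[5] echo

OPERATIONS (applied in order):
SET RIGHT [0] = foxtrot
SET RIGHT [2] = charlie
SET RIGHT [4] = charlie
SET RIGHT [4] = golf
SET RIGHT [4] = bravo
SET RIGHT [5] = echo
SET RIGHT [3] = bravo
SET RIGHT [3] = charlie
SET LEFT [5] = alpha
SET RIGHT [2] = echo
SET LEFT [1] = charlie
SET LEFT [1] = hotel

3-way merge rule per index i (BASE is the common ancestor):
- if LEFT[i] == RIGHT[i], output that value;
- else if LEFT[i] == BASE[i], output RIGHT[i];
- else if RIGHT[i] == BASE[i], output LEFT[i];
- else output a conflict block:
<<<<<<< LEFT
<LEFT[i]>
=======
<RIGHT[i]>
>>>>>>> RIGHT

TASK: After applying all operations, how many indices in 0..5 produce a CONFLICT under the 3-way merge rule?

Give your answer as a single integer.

Final LEFT:  [charlie, hotel, delta, alpha, echo, alpha]
Final RIGHT: [foxtrot, alpha, echo, charlie, bravo, echo]
i=0: L=charlie=BASE, R=foxtrot -> take RIGHT -> foxtrot
i=1: L=hotel, R=alpha=BASE -> take LEFT -> hotel
i=2: L=delta=BASE, R=echo -> take RIGHT -> echo
i=3: L=alpha=BASE, R=charlie -> take RIGHT -> charlie
i=4: L=echo=BASE, R=bravo -> take RIGHT -> bravo
i=5: L=alpha, R=echo=BASE -> take LEFT -> alpha
Conflict count: 0

Answer: 0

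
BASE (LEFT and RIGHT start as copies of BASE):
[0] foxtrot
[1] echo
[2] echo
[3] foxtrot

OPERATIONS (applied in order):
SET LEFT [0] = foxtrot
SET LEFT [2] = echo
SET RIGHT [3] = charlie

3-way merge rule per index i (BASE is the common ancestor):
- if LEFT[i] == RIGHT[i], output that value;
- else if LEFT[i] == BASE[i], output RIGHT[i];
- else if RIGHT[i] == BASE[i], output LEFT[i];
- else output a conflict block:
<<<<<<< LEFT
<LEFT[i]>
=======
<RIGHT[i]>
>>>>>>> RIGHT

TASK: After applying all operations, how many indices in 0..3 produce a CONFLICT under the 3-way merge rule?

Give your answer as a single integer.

Answer: 0

Derivation:
Final LEFT:  [foxtrot, echo, echo, foxtrot]
Final RIGHT: [foxtrot, echo, echo, charlie]
i=0: L=foxtrot R=foxtrot -> agree -> foxtrot
i=1: L=echo R=echo -> agree -> echo
i=2: L=echo R=echo -> agree -> echo
i=3: L=foxtrot=BASE, R=charlie -> take RIGHT -> charlie
Conflict count: 0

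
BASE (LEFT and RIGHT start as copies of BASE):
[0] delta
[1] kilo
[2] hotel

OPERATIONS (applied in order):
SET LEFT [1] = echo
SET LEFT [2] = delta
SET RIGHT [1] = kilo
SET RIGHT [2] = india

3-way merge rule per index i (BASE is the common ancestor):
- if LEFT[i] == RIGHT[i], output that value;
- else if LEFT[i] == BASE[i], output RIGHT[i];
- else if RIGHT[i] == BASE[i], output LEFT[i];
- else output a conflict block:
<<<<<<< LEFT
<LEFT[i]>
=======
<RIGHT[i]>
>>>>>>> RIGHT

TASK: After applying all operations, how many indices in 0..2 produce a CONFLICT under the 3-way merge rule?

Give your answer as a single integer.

Final LEFT:  [delta, echo, delta]
Final RIGHT: [delta, kilo, india]
i=0: L=delta R=delta -> agree -> delta
i=1: L=echo, R=kilo=BASE -> take LEFT -> echo
i=2: BASE=hotel L=delta R=india all differ -> CONFLICT
Conflict count: 1

Answer: 1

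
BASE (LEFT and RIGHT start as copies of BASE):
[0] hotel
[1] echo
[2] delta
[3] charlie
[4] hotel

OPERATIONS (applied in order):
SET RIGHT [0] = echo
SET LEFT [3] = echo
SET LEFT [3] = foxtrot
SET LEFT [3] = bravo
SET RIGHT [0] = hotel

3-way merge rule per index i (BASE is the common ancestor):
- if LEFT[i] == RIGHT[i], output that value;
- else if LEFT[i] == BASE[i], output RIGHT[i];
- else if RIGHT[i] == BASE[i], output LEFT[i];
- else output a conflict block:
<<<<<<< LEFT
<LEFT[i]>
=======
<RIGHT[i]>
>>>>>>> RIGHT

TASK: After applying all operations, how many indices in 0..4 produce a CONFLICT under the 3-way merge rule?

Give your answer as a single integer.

Answer: 0

Derivation:
Final LEFT:  [hotel, echo, delta, bravo, hotel]
Final RIGHT: [hotel, echo, delta, charlie, hotel]
i=0: L=hotel R=hotel -> agree -> hotel
i=1: L=echo R=echo -> agree -> echo
i=2: L=delta R=delta -> agree -> delta
i=3: L=bravo, R=charlie=BASE -> take LEFT -> bravo
i=4: L=hotel R=hotel -> agree -> hotel
Conflict count: 0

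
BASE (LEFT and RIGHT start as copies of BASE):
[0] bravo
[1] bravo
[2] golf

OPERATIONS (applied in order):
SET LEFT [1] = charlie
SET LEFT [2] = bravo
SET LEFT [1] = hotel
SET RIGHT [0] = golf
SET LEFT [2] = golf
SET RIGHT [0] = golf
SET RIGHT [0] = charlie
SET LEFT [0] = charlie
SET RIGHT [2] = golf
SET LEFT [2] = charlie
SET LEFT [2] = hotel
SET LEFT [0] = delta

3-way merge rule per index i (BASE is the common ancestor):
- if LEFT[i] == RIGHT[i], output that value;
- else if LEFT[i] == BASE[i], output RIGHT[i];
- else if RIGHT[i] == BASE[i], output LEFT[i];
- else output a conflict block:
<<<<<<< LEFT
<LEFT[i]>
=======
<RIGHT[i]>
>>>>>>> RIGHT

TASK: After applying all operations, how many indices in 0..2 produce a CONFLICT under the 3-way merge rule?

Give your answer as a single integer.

Final LEFT:  [delta, hotel, hotel]
Final RIGHT: [charlie, bravo, golf]
i=0: BASE=bravo L=delta R=charlie all differ -> CONFLICT
i=1: L=hotel, R=bravo=BASE -> take LEFT -> hotel
i=2: L=hotel, R=golf=BASE -> take LEFT -> hotel
Conflict count: 1

Answer: 1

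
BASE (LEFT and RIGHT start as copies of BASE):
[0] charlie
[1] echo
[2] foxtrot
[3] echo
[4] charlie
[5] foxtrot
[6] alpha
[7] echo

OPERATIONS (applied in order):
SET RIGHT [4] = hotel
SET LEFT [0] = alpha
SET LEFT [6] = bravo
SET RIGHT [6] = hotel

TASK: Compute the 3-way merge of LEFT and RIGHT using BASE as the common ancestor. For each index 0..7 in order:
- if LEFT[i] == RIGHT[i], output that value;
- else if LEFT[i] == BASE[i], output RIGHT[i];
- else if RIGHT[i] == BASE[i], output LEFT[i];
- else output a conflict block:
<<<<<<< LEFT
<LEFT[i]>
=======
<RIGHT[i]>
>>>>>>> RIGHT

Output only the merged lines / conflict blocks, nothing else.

Final LEFT:  [alpha, echo, foxtrot, echo, charlie, foxtrot, bravo, echo]
Final RIGHT: [charlie, echo, foxtrot, echo, hotel, foxtrot, hotel, echo]
i=0: L=alpha, R=charlie=BASE -> take LEFT -> alpha
i=1: L=echo R=echo -> agree -> echo
i=2: L=foxtrot R=foxtrot -> agree -> foxtrot
i=3: L=echo R=echo -> agree -> echo
i=4: L=charlie=BASE, R=hotel -> take RIGHT -> hotel
i=5: L=foxtrot R=foxtrot -> agree -> foxtrot
i=6: BASE=alpha L=bravo R=hotel all differ -> CONFLICT
i=7: L=echo R=echo -> agree -> echo

Answer: alpha
echo
foxtrot
echo
hotel
foxtrot
<<<<<<< LEFT
bravo
=======
hotel
>>>>>>> RIGHT
echo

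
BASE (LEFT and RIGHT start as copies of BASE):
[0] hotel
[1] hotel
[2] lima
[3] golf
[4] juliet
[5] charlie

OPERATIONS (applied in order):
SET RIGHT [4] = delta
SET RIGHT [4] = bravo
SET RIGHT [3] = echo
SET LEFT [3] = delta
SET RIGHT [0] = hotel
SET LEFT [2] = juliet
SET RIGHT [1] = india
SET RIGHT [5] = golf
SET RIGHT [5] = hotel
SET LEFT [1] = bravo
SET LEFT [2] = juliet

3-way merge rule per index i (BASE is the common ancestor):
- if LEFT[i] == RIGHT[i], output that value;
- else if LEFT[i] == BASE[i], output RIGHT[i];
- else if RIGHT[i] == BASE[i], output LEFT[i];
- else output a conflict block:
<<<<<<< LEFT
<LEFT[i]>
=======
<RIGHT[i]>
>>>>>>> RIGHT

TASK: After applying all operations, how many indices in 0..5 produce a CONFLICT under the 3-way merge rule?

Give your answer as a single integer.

Answer: 2

Derivation:
Final LEFT:  [hotel, bravo, juliet, delta, juliet, charlie]
Final RIGHT: [hotel, india, lima, echo, bravo, hotel]
i=0: L=hotel R=hotel -> agree -> hotel
i=1: BASE=hotel L=bravo R=india all differ -> CONFLICT
i=2: L=juliet, R=lima=BASE -> take LEFT -> juliet
i=3: BASE=golf L=delta R=echo all differ -> CONFLICT
i=4: L=juliet=BASE, R=bravo -> take RIGHT -> bravo
i=5: L=charlie=BASE, R=hotel -> take RIGHT -> hotel
Conflict count: 2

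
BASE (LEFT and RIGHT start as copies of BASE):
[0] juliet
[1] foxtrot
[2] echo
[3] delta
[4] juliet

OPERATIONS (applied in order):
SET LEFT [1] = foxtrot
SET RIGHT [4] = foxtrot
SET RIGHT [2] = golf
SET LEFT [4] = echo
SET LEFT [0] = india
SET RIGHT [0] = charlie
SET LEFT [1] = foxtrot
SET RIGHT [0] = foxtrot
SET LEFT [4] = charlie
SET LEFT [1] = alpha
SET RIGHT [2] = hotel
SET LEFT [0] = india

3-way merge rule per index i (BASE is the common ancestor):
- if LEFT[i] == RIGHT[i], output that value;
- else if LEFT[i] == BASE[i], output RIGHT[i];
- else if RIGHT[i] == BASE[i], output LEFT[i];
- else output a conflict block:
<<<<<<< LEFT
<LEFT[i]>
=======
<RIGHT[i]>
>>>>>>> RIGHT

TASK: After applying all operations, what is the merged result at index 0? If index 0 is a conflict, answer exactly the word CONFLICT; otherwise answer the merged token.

Answer: CONFLICT

Derivation:
Final LEFT:  [india, alpha, echo, delta, charlie]
Final RIGHT: [foxtrot, foxtrot, hotel, delta, foxtrot]
i=0: BASE=juliet L=india R=foxtrot all differ -> CONFLICT
i=1: L=alpha, R=foxtrot=BASE -> take LEFT -> alpha
i=2: L=echo=BASE, R=hotel -> take RIGHT -> hotel
i=3: L=delta R=delta -> agree -> delta
i=4: BASE=juliet L=charlie R=foxtrot all differ -> CONFLICT
Index 0 -> CONFLICT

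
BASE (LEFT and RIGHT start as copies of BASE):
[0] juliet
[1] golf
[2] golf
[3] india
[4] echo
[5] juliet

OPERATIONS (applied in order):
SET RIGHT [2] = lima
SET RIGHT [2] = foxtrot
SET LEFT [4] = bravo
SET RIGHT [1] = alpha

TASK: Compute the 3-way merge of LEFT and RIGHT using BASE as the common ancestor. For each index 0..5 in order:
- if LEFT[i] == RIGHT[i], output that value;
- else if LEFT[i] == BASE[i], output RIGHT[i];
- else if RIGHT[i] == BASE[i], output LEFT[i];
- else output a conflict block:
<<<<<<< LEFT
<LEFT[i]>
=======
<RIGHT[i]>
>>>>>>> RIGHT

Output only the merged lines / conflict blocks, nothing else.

Final LEFT:  [juliet, golf, golf, india, bravo, juliet]
Final RIGHT: [juliet, alpha, foxtrot, india, echo, juliet]
i=0: L=juliet R=juliet -> agree -> juliet
i=1: L=golf=BASE, R=alpha -> take RIGHT -> alpha
i=2: L=golf=BASE, R=foxtrot -> take RIGHT -> foxtrot
i=3: L=india R=india -> agree -> india
i=4: L=bravo, R=echo=BASE -> take LEFT -> bravo
i=5: L=juliet R=juliet -> agree -> juliet

Answer: juliet
alpha
foxtrot
india
bravo
juliet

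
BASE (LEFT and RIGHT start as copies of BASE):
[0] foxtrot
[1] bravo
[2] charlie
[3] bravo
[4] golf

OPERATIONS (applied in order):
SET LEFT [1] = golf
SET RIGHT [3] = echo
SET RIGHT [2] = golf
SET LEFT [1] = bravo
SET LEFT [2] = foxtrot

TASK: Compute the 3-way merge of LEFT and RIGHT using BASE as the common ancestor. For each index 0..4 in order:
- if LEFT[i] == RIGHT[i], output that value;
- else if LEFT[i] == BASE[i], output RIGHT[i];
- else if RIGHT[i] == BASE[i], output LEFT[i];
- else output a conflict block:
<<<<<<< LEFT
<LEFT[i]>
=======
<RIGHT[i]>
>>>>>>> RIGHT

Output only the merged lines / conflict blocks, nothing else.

Answer: foxtrot
bravo
<<<<<<< LEFT
foxtrot
=======
golf
>>>>>>> RIGHT
echo
golf

Derivation:
Final LEFT:  [foxtrot, bravo, foxtrot, bravo, golf]
Final RIGHT: [foxtrot, bravo, golf, echo, golf]
i=0: L=foxtrot R=foxtrot -> agree -> foxtrot
i=1: L=bravo R=bravo -> agree -> bravo
i=2: BASE=charlie L=foxtrot R=golf all differ -> CONFLICT
i=3: L=bravo=BASE, R=echo -> take RIGHT -> echo
i=4: L=golf R=golf -> agree -> golf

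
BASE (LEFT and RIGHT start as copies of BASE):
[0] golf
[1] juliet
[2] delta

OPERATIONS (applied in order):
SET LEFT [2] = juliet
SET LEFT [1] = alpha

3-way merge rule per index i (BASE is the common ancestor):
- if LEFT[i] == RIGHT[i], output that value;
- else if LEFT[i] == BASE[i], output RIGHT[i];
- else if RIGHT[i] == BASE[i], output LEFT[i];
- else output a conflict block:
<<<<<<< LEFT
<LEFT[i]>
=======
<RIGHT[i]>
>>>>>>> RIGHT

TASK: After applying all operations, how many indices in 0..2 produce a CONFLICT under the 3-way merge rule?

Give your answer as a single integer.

Answer: 0

Derivation:
Final LEFT:  [golf, alpha, juliet]
Final RIGHT: [golf, juliet, delta]
i=0: L=golf R=golf -> agree -> golf
i=1: L=alpha, R=juliet=BASE -> take LEFT -> alpha
i=2: L=juliet, R=delta=BASE -> take LEFT -> juliet
Conflict count: 0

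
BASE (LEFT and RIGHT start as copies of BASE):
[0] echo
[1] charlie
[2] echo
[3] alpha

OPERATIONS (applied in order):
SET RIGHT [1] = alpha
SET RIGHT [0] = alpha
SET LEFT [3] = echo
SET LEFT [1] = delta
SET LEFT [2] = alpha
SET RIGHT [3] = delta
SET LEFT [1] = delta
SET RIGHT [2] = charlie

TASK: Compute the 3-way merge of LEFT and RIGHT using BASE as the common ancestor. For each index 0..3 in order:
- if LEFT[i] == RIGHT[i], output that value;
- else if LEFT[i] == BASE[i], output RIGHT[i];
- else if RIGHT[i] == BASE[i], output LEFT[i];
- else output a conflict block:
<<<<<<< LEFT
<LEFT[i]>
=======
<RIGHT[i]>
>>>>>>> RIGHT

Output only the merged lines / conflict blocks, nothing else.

Answer: alpha
<<<<<<< LEFT
delta
=======
alpha
>>>>>>> RIGHT
<<<<<<< LEFT
alpha
=======
charlie
>>>>>>> RIGHT
<<<<<<< LEFT
echo
=======
delta
>>>>>>> RIGHT

Derivation:
Final LEFT:  [echo, delta, alpha, echo]
Final RIGHT: [alpha, alpha, charlie, delta]
i=0: L=echo=BASE, R=alpha -> take RIGHT -> alpha
i=1: BASE=charlie L=delta R=alpha all differ -> CONFLICT
i=2: BASE=echo L=alpha R=charlie all differ -> CONFLICT
i=3: BASE=alpha L=echo R=delta all differ -> CONFLICT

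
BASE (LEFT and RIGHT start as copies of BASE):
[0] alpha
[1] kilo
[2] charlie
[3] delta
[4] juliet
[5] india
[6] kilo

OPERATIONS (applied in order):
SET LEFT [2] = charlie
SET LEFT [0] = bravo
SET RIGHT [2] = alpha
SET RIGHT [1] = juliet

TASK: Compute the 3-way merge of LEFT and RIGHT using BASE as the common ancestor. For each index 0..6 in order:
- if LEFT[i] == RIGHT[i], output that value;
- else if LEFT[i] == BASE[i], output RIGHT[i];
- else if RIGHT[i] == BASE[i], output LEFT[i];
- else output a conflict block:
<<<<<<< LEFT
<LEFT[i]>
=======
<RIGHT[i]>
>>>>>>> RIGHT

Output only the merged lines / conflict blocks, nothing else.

Final LEFT:  [bravo, kilo, charlie, delta, juliet, india, kilo]
Final RIGHT: [alpha, juliet, alpha, delta, juliet, india, kilo]
i=0: L=bravo, R=alpha=BASE -> take LEFT -> bravo
i=1: L=kilo=BASE, R=juliet -> take RIGHT -> juliet
i=2: L=charlie=BASE, R=alpha -> take RIGHT -> alpha
i=3: L=delta R=delta -> agree -> delta
i=4: L=juliet R=juliet -> agree -> juliet
i=5: L=india R=india -> agree -> india
i=6: L=kilo R=kilo -> agree -> kilo

Answer: bravo
juliet
alpha
delta
juliet
india
kilo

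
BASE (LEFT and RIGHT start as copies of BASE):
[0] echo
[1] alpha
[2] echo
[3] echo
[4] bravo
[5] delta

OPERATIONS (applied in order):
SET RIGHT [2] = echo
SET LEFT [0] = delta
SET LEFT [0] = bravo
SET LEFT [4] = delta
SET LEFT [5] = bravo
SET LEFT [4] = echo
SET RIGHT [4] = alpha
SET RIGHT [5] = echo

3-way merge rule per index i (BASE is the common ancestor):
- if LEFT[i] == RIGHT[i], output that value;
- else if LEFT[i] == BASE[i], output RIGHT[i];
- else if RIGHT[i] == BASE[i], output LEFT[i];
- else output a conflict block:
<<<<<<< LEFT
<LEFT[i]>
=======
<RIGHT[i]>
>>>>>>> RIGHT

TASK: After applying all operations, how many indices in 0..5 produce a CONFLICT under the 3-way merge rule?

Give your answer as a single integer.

Final LEFT:  [bravo, alpha, echo, echo, echo, bravo]
Final RIGHT: [echo, alpha, echo, echo, alpha, echo]
i=0: L=bravo, R=echo=BASE -> take LEFT -> bravo
i=1: L=alpha R=alpha -> agree -> alpha
i=2: L=echo R=echo -> agree -> echo
i=3: L=echo R=echo -> agree -> echo
i=4: BASE=bravo L=echo R=alpha all differ -> CONFLICT
i=5: BASE=delta L=bravo R=echo all differ -> CONFLICT
Conflict count: 2

Answer: 2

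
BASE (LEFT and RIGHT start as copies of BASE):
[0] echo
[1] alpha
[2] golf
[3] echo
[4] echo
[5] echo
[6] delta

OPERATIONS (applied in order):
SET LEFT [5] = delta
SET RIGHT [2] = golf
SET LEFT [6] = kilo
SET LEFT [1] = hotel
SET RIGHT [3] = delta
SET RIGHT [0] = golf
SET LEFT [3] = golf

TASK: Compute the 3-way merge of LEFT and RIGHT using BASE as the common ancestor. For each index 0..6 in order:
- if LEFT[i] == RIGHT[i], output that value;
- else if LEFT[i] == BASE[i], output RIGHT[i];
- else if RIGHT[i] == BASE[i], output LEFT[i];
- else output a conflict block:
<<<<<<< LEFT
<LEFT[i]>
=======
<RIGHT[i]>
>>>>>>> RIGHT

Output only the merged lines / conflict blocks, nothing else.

Final LEFT:  [echo, hotel, golf, golf, echo, delta, kilo]
Final RIGHT: [golf, alpha, golf, delta, echo, echo, delta]
i=0: L=echo=BASE, R=golf -> take RIGHT -> golf
i=1: L=hotel, R=alpha=BASE -> take LEFT -> hotel
i=2: L=golf R=golf -> agree -> golf
i=3: BASE=echo L=golf R=delta all differ -> CONFLICT
i=4: L=echo R=echo -> agree -> echo
i=5: L=delta, R=echo=BASE -> take LEFT -> delta
i=6: L=kilo, R=delta=BASE -> take LEFT -> kilo

Answer: golf
hotel
golf
<<<<<<< LEFT
golf
=======
delta
>>>>>>> RIGHT
echo
delta
kilo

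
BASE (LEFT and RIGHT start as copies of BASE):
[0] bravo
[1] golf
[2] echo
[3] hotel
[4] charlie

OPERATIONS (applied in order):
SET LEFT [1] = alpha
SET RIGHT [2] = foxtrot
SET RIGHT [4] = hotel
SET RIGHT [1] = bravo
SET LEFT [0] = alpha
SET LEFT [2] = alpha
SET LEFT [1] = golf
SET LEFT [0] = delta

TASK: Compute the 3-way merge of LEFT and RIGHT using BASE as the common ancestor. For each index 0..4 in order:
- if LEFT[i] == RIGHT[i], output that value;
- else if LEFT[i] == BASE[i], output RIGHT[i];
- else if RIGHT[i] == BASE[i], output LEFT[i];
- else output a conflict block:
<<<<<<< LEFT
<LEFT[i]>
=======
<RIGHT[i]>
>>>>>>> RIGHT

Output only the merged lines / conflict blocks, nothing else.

Final LEFT:  [delta, golf, alpha, hotel, charlie]
Final RIGHT: [bravo, bravo, foxtrot, hotel, hotel]
i=0: L=delta, R=bravo=BASE -> take LEFT -> delta
i=1: L=golf=BASE, R=bravo -> take RIGHT -> bravo
i=2: BASE=echo L=alpha R=foxtrot all differ -> CONFLICT
i=3: L=hotel R=hotel -> agree -> hotel
i=4: L=charlie=BASE, R=hotel -> take RIGHT -> hotel

Answer: delta
bravo
<<<<<<< LEFT
alpha
=======
foxtrot
>>>>>>> RIGHT
hotel
hotel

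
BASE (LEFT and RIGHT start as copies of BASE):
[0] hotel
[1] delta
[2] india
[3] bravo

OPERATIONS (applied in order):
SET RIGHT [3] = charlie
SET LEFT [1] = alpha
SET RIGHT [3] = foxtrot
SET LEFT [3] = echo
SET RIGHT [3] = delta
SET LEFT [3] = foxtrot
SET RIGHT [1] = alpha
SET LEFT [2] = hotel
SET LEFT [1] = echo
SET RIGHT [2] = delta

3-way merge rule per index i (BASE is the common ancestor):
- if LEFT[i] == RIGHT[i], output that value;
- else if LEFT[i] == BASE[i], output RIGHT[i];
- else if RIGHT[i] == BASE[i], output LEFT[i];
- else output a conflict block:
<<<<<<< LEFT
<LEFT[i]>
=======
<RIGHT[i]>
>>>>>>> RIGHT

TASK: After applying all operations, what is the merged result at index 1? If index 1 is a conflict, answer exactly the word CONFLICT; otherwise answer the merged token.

Final LEFT:  [hotel, echo, hotel, foxtrot]
Final RIGHT: [hotel, alpha, delta, delta]
i=0: L=hotel R=hotel -> agree -> hotel
i=1: BASE=delta L=echo R=alpha all differ -> CONFLICT
i=2: BASE=india L=hotel R=delta all differ -> CONFLICT
i=3: BASE=bravo L=foxtrot R=delta all differ -> CONFLICT
Index 1 -> CONFLICT

Answer: CONFLICT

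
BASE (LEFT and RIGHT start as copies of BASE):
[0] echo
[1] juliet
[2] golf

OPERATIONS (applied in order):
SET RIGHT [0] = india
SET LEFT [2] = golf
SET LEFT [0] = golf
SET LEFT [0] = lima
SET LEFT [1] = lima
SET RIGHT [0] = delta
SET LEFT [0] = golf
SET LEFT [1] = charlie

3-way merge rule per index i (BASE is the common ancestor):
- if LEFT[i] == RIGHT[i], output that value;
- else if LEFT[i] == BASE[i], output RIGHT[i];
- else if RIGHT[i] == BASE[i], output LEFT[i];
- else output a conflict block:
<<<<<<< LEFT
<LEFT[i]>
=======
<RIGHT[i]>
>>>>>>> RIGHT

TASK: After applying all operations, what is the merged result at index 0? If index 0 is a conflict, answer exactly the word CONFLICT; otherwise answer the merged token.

Answer: CONFLICT

Derivation:
Final LEFT:  [golf, charlie, golf]
Final RIGHT: [delta, juliet, golf]
i=0: BASE=echo L=golf R=delta all differ -> CONFLICT
i=1: L=charlie, R=juliet=BASE -> take LEFT -> charlie
i=2: L=golf R=golf -> agree -> golf
Index 0 -> CONFLICT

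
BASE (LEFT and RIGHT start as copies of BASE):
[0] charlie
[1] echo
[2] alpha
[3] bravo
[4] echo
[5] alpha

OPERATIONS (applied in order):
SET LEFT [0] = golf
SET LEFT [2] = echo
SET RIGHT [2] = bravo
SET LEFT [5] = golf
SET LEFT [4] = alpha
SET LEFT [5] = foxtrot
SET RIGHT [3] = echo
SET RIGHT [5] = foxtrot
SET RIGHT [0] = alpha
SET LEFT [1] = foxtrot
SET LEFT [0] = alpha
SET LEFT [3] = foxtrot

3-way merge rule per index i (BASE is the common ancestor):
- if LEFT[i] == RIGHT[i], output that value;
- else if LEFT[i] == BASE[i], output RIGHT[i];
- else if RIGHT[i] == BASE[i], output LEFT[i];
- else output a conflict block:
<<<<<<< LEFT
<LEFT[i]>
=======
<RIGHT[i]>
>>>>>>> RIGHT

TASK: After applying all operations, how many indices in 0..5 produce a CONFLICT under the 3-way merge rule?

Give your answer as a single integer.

Answer: 2

Derivation:
Final LEFT:  [alpha, foxtrot, echo, foxtrot, alpha, foxtrot]
Final RIGHT: [alpha, echo, bravo, echo, echo, foxtrot]
i=0: L=alpha R=alpha -> agree -> alpha
i=1: L=foxtrot, R=echo=BASE -> take LEFT -> foxtrot
i=2: BASE=alpha L=echo R=bravo all differ -> CONFLICT
i=3: BASE=bravo L=foxtrot R=echo all differ -> CONFLICT
i=4: L=alpha, R=echo=BASE -> take LEFT -> alpha
i=5: L=foxtrot R=foxtrot -> agree -> foxtrot
Conflict count: 2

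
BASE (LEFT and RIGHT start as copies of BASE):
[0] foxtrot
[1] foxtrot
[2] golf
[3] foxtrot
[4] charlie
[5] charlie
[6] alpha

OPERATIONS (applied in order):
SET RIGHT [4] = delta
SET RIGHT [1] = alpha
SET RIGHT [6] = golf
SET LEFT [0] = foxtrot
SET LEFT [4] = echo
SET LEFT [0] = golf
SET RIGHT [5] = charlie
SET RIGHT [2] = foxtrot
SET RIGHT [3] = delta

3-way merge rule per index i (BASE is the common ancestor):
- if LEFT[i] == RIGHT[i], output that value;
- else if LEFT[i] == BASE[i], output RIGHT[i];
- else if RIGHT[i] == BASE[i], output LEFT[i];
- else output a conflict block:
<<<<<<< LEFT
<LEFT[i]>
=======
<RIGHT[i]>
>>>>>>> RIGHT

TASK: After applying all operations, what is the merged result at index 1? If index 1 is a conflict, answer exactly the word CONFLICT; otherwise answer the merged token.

Final LEFT:  [golf, foxtrot, golf, foxtrot, echo, charlie, alpha]
Final RIGHT: [foxtrot, alpha, foxtrot, delta, delta, charlie, golf]
i=0: L=golf, R=foxtrot=BASE -> take LEFT -> golf
i=1: L=foxtrot=BASE, R=alpha -> take RIGHT -> alpha
i=2: L=golf=BASE, R=foxtrot -> take RIGHT -> foxtrot
i=3: L=foxtrot=BASE, R=delta -> take RIGHT -> delta
i=4: BASE=charlie L=echo R=delta all differ -> CONFLICT
i=5: L=charlie R=charlie -> agree -> charlie
i=6: L=alpha=BASE, R=golf -> take RIGHT -> golf
Index 1 -> alpha

Answer: alpha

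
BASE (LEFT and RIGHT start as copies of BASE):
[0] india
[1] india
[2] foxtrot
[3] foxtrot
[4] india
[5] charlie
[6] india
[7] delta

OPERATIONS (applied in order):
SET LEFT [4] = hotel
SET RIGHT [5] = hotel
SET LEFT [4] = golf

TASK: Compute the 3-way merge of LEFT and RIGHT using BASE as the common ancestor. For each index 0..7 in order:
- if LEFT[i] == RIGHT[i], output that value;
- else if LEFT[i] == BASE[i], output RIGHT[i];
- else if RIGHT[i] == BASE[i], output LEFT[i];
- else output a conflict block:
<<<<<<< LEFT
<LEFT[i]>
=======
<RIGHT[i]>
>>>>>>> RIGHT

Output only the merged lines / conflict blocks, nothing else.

Final LEFT:  [india, india, foxtrot, foxtrot, golf, charlie, india, delta]
Final RIGHT: [india, india, foxtrot, foxtrot, india, hotel, india, delta]
i=0: L=india R=india -> agree -> india
i=1: L=india R=india -> agree -> india
i=2: L=foxtrot R=foxtrot -> agree -> foxtrot
i=3: L=foxtrot R=foxtrot -> agree -> foxtrot
i=4: L=golf, R=india=BASE -> take LEFT -> golf
i=5: L=charlie=BASE, R=hotel -> take RIGHT -> hotel
i=6: L=india R=india -> agree -> india
i=7: L=delta R=delta -> agree -> delta

Answer: india
india
foxtrot
foxtrot
golf
hotel
india
delta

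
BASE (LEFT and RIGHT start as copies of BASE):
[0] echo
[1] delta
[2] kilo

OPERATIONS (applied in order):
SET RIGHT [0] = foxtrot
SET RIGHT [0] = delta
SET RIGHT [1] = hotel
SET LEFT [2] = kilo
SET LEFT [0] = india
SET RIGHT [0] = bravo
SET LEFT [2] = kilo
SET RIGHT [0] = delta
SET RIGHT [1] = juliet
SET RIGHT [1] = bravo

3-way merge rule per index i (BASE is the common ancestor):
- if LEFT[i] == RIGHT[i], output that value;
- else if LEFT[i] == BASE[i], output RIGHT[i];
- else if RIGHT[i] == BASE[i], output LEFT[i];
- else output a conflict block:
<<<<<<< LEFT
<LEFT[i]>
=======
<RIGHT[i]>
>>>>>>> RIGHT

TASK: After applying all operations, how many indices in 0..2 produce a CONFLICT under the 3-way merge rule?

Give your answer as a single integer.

Answer: 1

Derivation:
Final LEFT:  [india, delta, kilo]
Final RIGHT: [delta, bravo, kilo]
i=0: BASE=echo L=india R=delta all differ -> CONFLICT
i=1: L=delta=BASE, R=bravo -> take RIGHT -> bravo
i=2: L=kilo R=kilo -> agree -> kilo
Conflict count: 1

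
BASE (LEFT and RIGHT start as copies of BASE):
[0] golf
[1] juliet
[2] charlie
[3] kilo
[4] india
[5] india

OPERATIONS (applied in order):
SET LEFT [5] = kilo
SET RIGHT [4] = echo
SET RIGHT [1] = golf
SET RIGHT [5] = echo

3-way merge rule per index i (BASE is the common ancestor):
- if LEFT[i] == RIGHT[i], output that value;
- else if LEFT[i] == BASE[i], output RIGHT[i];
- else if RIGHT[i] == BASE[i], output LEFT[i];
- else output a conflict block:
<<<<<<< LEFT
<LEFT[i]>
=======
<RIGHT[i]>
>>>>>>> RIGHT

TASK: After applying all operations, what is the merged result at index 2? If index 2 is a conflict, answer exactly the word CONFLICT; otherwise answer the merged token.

Answer: charlie

Derivation:
Final LEFT:  [golf, juliet, charlie, kilo, india, kilo]
Final RIGHT: [golf, golf, charlie, kilo, echo, echo]
i=0: L=golf R=golf -> agree -> golf
i=1: L=juliet=BASE, R=golf -> take RIGHT -> golf
i=2: L=charlie R=charlie -> agree -> charlie
i=3: L=kilo R=kilo -> agree -> kilo
i=4: L=india=BASE, R=echo -> take RIGHT -> echo
i=5: BASE=india L=kilo R=echo all differ -> CONFLICT
Index 2 -> charlie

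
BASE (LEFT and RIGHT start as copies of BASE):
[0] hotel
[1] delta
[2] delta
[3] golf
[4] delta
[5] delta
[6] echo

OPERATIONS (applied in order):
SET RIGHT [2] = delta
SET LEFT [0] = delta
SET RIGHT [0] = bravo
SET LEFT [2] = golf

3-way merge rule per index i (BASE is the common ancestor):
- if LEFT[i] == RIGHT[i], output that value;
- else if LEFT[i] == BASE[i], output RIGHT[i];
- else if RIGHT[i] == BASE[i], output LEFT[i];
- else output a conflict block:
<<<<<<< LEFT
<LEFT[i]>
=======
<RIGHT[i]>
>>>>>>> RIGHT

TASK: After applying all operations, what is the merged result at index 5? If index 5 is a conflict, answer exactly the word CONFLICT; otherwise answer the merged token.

Final LEFT:  [delta, delta, golf, golf, delta, delta, echo]
Final RIGHT: [bravo, delta, delta, golf, delta, delta, echo]
i=0: BASE=hotel L=delta R=bravo all differ -> CONFLICT
i=1: L=delta R=delta -> agree -> delta
i=2: L=golf, R=delta=BASE -> take LEFT -> golf
i=3: L=golf R=golf -> agree -> golf
i=4: L=delta R=delta -> agree -> delta
i=5: L=delta R=delta -> agree -> delta
i=6: L=echo R=echo -> agree -> echo
Index 5 -> delta

Answer: delta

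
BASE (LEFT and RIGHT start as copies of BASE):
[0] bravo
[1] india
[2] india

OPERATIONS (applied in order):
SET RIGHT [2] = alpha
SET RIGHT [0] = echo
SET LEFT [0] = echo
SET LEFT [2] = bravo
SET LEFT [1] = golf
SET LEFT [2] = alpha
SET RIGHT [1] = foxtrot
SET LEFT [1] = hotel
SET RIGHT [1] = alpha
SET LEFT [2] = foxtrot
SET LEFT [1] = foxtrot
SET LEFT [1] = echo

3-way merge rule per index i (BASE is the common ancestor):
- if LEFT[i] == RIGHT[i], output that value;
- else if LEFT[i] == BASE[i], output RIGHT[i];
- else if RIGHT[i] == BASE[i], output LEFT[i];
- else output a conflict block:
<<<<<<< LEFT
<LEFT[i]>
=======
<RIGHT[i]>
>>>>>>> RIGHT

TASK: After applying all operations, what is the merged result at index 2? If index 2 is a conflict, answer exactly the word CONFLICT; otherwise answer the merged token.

Final LEFT:  [echo, echo, foxtrot]
Final RIGHT: [echo, alpha, alpha]
i=0: L=echo R=echo -> agree -> echo
i=1: BASE=india L=echo R=alpha all differ -> CONFLICT
i=2: BASE=india L=foxtrot R=alpha all differ -> CONFLICT
Index 2 -> CONFLICT

Answer: CONFLICT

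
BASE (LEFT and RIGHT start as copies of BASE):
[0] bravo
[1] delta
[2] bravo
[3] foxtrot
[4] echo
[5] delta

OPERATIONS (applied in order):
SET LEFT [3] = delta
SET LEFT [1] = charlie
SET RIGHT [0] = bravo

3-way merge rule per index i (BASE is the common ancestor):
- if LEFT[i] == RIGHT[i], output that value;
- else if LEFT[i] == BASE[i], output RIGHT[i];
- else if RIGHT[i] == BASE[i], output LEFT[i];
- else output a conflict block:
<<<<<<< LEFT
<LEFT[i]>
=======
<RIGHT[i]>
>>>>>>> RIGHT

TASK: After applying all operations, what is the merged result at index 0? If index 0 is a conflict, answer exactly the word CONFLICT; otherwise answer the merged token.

Answer: bravo

Derivation:
Final LEFT:  [bravo, charlie, bravo, delta, echo, delta]
Final RIGHT: [bravo, delta, bravo, foxtrot, echo, delta]
i=0: L=bravo R=bravo -> agree -> bravo
i=1: L=charlie, R=delta=BASE -> take LEFT -> charlie
i=2: L=bravo R=bravo -> agree -> bravo
i=3: L=delta, R=foxtrot=BASE -> take LEFT -> delta
i=4: L=echo R=echo -> agree -> echo
i=5: L=delta R=delta -> agree -> delta
Index 0 -> bravo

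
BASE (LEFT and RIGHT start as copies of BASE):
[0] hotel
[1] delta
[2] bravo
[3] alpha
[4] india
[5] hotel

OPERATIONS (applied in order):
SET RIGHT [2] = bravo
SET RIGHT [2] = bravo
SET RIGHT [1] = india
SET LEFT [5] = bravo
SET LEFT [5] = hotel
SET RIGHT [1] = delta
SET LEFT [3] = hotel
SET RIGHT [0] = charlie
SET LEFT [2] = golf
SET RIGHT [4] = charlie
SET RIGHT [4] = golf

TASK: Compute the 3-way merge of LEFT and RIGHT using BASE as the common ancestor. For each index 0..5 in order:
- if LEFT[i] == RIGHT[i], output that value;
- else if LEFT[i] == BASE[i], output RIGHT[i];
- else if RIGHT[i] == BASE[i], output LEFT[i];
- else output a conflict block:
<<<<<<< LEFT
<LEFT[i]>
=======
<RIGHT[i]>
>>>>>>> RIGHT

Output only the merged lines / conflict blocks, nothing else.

Final LEFT:  [hotel, delta, golf, hotel, india, hotel]
Final RIGHT: [charlie, delta, bravo, alpha, golf, hotel]
i=0: L=hotel=BASE, R=charlie -> take RIGHT -> charlie
i=1: L=delta R=delta -> agree -> delta
i=2: L=golf, R=bravo=BASE -> take LEFT -> golf
i=3: L=hotel, R=alpha=BASE -> take LEFT -> hotel
i=4: L=india=BASE, R=golf -> take RIGHT -> golf
i=5: L=hotel R=hotel -> agree -> hotel

Answer: charlie
delta
golf
hotel
golf
hotel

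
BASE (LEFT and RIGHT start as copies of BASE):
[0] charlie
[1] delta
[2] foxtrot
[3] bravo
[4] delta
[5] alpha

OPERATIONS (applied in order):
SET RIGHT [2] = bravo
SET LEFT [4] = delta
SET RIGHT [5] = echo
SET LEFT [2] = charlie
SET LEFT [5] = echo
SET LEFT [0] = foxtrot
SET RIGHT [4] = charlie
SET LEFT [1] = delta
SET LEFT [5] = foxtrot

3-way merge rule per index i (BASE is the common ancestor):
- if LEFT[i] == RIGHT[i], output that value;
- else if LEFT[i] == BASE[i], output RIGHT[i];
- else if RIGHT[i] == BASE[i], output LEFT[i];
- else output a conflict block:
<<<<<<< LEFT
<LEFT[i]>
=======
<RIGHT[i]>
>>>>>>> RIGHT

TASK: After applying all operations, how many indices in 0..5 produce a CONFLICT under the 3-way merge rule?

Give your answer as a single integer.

Final LEFT:  [foxtrot, delta, charlie, bravo, delta, foxtrot]
Final RIGHT: [charlie, delta, bravo, bravo, charlie, echo]
i=0: L=foxtrot, R=charlie=BASE -> take LEFT -> foxtrot
i=1: L=delta R=delta -> agree -> delta
i=2: BASE=foxtrot L=charlie R=bravo all differ -> CONFLICT
i=3: L=bravo R=bravo -> agree -> bravo
i=4: L=delta=BASE, R=charlie -> take RIGHT -> charlie
i=5: BASE=alpha L=foxtrot R=echo all differ -> CONFLICT
Conflict count: 2

Answer: 2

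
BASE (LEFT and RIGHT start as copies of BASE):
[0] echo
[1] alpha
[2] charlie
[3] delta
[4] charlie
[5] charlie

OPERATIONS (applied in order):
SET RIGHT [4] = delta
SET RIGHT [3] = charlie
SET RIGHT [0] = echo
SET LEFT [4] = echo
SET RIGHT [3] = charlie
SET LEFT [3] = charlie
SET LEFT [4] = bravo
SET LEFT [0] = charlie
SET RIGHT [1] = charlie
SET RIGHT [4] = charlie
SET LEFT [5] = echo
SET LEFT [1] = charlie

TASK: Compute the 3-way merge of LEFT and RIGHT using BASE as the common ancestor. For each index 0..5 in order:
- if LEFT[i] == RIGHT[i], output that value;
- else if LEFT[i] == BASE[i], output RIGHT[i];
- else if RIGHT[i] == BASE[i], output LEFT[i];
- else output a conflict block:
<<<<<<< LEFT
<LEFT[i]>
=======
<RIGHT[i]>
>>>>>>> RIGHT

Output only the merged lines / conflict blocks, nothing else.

Final LEFT:  [charlie, charlie, charlie, charlie, bravo, echo]
Final RIGHT: [echo, charlie, charlie, charlie, charlie, charlie]
i=0: L=charlie, R=echo=BASE -> take LEFT -> charlie
i=1: L=charlie R=charlie -> agree -> charlie
i=2: L=charlie R=charlie -> agree -> charlie
i=3: L=charlie R=charlie -> agree -> charlie
i=4: L=bravo, R=charlie=BASE -> take LEFT -> bravo
i=5: L=echo, R=charlie=BASE -> take LEFT -> echo

Answer: charlie
charlie
charlie
charlie
bravo
echo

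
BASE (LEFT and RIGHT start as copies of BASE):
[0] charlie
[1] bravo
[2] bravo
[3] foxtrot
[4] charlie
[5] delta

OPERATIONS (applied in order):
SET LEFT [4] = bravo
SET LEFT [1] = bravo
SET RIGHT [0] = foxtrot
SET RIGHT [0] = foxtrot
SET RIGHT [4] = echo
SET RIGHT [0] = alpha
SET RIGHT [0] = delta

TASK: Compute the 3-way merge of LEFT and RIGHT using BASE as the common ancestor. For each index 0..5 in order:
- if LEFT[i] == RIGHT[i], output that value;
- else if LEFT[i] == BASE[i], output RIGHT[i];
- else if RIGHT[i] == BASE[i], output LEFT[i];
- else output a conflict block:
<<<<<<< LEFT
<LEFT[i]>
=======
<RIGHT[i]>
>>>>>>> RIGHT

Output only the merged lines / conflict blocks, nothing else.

Final LEFT:  [charlie, bravo, bravo, foxtrot, bravo, delta]
Final RIGHT: [delta, bravo, bravo, foxtrot, echo, delta]
i=0: L=charlie=BASE, R=delta -> take RIGHT -> delta
i=1: L=bravo R=bravo -> agree -> bravo
i=2: L=bravo R=bravo -> agree -> bravo
i=3: L=foxtrot R=foxtrot -> agree -> foxtrot
i=4: BASE=charlie L=bravo R=echo all differ -> CONFLICT
i=5: L=delta R=delta -> agree -> delta

Answer: delta
bravo
bravo
foxtrot
<<<<<<< LEFT
bravo
=======
echo
>>>>>>> RIGHT
delta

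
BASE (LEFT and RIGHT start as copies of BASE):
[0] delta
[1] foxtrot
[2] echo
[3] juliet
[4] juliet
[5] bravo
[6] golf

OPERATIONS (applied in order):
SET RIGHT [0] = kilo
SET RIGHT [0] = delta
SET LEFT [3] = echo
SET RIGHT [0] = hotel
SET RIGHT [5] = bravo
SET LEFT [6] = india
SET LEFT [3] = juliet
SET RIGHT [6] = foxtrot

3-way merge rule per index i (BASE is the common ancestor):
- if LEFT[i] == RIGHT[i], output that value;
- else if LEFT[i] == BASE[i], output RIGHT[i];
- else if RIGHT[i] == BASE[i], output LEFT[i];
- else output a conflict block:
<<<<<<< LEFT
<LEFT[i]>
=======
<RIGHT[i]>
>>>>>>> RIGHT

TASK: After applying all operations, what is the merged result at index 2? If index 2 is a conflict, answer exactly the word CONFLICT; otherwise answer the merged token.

Final LEFT:  [delta, foxtrot, echo, juliet, juliet, bravo, india]
Final RIGHT: [hotel, foxtrot, echo, juliet, juliet, bravo, foxtrot]
i=0: L=delta=BASE, R=hotel -> take RIGHT -> hotel
i=1: L=foxtrot R=foxtrot -> agree -> foxtrot
i=2: L=echo R=echo -> agree -> echo
i=3: L=juliet R=juliet -> agree -> juliet
i=4: L=juliet R=juliet -> agree -> juliet
i=5: L=bravo R=bravo -> agree -> bravo
i=6: BASE=golf L=india R=foxtrot all differ -> CONFLICT
Index 2 -> echo

Answer: echo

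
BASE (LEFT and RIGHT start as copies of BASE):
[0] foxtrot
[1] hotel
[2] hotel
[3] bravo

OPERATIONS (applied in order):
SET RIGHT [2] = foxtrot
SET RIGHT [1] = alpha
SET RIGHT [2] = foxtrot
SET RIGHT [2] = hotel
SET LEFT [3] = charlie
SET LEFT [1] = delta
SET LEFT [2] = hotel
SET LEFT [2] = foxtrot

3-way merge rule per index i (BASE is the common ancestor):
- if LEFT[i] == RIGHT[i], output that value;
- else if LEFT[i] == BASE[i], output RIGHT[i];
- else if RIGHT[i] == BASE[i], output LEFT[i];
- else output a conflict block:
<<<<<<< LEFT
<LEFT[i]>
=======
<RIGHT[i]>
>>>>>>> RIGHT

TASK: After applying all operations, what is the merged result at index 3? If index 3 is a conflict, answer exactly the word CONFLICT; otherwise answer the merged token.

Answer: charlie

Derivation:
Final LEFT:  [foxtrot, delta, foxtrot, charlie]
Final RIGHT: [foxtrot, alpha, hotel, bravo]
i=0: L=foxtrot R=foxtrot -> agree -> foxtrot
i=1: BASE=hotel L=delta R=alpha all differ -> CONFLICT
i=2: L=foxtrot, R=hotel=BASE -> take LEFT -> foxtrot
i=3: L=charlie, R=bravo=BASE -> take LEFT -> charlie
Index 3 -> charlie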